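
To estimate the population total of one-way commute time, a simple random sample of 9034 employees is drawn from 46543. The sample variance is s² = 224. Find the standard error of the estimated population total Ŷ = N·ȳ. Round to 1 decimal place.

6579.3

Var(Ŷ) = N²·Var(ȳ) = N²·(1 − n/N)·s²/n.
f = 9034/46543 = 0.19410008; Var(ȳ) = 0.80589992·224/9034 = 0.019982464.
Var(Ŷ) = 46543² · 0.019982464 = 4.328703 × 10^7.
SE(Ŷ) = √(4.328703 × 10^7) = 6579.3.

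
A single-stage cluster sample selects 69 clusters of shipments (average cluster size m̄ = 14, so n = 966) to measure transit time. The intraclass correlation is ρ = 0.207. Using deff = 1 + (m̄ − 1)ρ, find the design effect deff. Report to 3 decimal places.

3.691

deff = 1 + (14 − 1)·0.207 = 1 + 2.691 = 3.691.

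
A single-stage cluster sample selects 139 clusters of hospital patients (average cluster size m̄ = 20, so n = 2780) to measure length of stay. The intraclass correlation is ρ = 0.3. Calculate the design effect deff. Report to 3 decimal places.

6.700

deff = 1 + (20 − 1)·0.3 = 1 + 5.7 = 6.7.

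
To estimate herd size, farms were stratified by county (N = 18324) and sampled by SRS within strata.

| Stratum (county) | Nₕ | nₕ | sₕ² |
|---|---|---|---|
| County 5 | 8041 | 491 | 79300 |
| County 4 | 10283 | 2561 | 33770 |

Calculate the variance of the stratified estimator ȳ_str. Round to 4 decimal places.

32.3201

Var(ȳ_str) = Σₕ Wₕ²(1 − fₕ)sₕ²/nₕ with Wₕ = Nₕ/N, N = 18324.
County 5: Wₕ = 0.43882340; term = 0.43882340²·(1 − 0.06106206)·79300/491 = 29.201701.
County 4: Wₕ = 0.56117660; term = 0.56117660²·(1 − 0.24905183)·33770/2561 = 3.1183909.
Sum = 32.320092.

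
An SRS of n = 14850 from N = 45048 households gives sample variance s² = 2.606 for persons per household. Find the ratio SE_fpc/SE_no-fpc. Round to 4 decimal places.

f = n/N = 14850/45048 = 0.32964838.
SE_no-fpc = √(s²/n) = 0.013247197; SE_fpc = √((1−f)s²/n) = 0.010846143.
Ratio = √(1−f) = 0.81875004.

0.8188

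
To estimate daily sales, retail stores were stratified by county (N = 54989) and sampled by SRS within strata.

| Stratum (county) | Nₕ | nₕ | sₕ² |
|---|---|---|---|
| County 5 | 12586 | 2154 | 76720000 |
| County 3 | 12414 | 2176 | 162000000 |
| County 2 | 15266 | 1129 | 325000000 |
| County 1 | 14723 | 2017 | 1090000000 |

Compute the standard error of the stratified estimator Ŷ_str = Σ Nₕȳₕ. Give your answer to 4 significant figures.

1.332 × 10^7

Var(Ŷ_str) = Σₕ Nₕ²(1 − fₕ)sₕ²/nₕ.
County 5: 12586²·(1 − 2154/12586)·76720000/2154 = 4.6764705 × 10^12.
County 3: 12414²·(1 − 2176/12414)·162000000/2176 = 9.462001 × 10^12.
County 2: 15266²·(1 − 1129/15266)·325000000/1129 = 6.2125792 × 10^13.
County 1: 14723²·(1 − 2017/14723)·1090000000/2017 = 1.0109409 × 10^14.
Sum = 1.7735835 × 10^14.
SE = √(1.7735835 × 10^14) = 1.332 × 10^7.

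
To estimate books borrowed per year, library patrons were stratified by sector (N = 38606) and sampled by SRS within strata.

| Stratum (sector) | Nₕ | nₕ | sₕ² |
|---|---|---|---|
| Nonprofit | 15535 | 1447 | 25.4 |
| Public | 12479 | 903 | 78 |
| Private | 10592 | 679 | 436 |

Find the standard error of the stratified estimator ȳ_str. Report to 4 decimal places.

Var(ȳ_str) = Σₕ Wₕ²(1 − fₕ)sₕ²/nₕ with Wₕ = Nₕ/N, N = 38606.
Nonprofit: Wₕ = 0.40239859; term = 0.40239859²·(1 − 0.09314451)·25.4/1447 = 0.0025776039.
Public: Wₕ = 0.32323991; term = 0.32323991²·(1 − 0.07236157)·78/903 = 0.0083721219.
Private: Wₕ = 0.27436150; term = 0.27436150²·(1 − 0.06410498)·436/679 = 0.045236623.
Sum = 0.056186349.
SE = √(0.056186349) = 0.2370.

0.2370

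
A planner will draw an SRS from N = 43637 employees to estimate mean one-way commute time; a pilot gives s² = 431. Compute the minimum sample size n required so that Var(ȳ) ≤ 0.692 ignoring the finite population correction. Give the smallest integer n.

623

Without fpc, n₀ = s²/D = 431/0.692 = 622.8324.
Rounding up, n = 623.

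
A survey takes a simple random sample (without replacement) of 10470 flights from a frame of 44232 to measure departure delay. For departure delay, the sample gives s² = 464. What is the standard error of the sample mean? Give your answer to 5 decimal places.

0.18392

Under SRS without replacement, Var(ȳ) = (1 − f)·s²/n with f = n/N = 10470/44232 = 0.23670646.
Var(ȳ) = (1 − 0.23670646)·464/10470 = 0.76329354·0.044317096 = 0.033826954.
SE(ȳ) = √(0.033826954) = 0.18392.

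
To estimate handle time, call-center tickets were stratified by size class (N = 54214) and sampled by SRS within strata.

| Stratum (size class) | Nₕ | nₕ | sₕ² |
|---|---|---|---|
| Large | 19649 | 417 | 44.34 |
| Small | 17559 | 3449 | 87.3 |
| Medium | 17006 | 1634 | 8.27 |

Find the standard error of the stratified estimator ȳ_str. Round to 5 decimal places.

Var(ȳ_str) = Σₕ Wₕ²(1 − fₕ)sₕ²/nₕ with Wₕ = Nₕ/N, N = 54214.
Large: Wₕ = 0.36243406; term = 0.36243406²·(1 − 0.02122245)·44.34/417 = 0.013671043.
Small: Wₕ = 0.32388313; term = 0.32388313²·(1 − 0.19642349)·87.3/3449 = 0.0021336586.
Medium: Wₕ = 0.31368281; term = 0.31368281²·(1 − 0.09608374)·8.27/1634 = 4.5015606 × 10^-4.
Sum = 0.016254858.
SE = √(0.016254858) = 0.12749.

0.12749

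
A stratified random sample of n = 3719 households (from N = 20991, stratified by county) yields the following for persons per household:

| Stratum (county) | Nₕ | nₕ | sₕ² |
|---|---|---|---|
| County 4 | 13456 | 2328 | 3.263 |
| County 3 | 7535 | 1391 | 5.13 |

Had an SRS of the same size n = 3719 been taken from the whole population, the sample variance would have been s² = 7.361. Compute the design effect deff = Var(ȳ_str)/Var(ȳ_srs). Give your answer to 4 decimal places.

0.5304

Var(ȳ_str) = Σ Wₕ²(1−fₕ)sₕ²/nₕ with Wₕ = Nₕ/20991:
  County 4: (13456/20991)²·(1−2328/13456)·3.263/2328 = 4.7632232 × 10^-4
  County 3: (7535/20991)²·(1−1391/7535)·5.13/1391 = 3.8748816 × 10^-4
  → Var(ȳ_str) = 8.6381048 × 10^-4.
Var(ȳ_srs) = (1 − 3719/20991)·7.361/3719 = 0.0016286214.
deff = (8.6381048 × 10^-4) / 0.0016286214 = 0.5304.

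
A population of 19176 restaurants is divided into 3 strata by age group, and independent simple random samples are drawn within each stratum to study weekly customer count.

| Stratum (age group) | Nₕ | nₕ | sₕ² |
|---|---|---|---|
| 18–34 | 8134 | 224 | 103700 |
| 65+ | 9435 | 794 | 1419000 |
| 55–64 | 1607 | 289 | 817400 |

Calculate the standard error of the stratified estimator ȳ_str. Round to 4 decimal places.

Var(ȳ_str) = Σₕ Wₕ²(1 − fₕ)sₕ²/nₕ with Wₕ = Nₕ/N, N = 19176.
18–34: Wₕ = 0.42417605; term = 0.42417605²·(1 − 0.02753873)·103700/224 = 81.001926.
65+: Wₕ = 0.49202128; term = 0.49202128²·(1 − 0.08415474)·1419000/794 = 396.23402.
55–64: Wₕ = 0.08380267; term = 0.08380267²·(1 − 0.17983821)·817400/289 = 16.291161.
Sum = 493.52711.
SE = √(493.52711) = 22.2155.

22.2155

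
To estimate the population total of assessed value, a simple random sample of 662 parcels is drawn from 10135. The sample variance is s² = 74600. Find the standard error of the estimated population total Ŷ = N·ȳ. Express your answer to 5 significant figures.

104020

Var(Ŷ) = N²·Var(ȳ) = N²·(1 − n/N)·s²/n.
f = 662/10135 = 0.06531820; Var(ȳ) = 0.93468180·74600/662 = 105.32819.
Var(Ŷ) = 10135² · 105.32819 = 1.0819125 × 10^10.
SE(Ŷ) = √(1.0819125 × 10^10) = 104020.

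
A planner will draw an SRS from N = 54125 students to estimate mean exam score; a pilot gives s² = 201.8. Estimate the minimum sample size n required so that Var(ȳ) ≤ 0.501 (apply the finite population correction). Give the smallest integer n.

Without fpc, n₀ = s²/D = 201.8/0.501 = 402.7944.
With fpc, (1 − n/N)·s²/n ≤ D requires n ≥ n₀/(1 + n₀/N) = 402.7944/(1 + 402.7944/54125) = 399.8190.
Rounding up, n = 400.

400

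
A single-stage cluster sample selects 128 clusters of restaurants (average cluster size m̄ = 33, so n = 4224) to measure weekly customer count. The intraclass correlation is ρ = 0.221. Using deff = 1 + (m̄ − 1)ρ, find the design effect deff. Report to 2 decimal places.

deff = 1 + (33 − 1)·0.221 = 1 + 7.072 = 8.072.

8.07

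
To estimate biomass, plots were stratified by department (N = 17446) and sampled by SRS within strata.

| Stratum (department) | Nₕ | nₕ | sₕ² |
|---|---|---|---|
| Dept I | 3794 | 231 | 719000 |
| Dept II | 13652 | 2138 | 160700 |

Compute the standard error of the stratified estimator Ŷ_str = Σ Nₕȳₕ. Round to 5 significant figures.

Var(Ŷ_str) = Σₕ Nₕ²(1 − fₕ)sₕ²/nₕ.
Dept I: 3794²·(1 − 231/3794)·719000/231 = 4.2075575 × 10^10.
Dept II: 13652²·(1 − 2138/13652)·160700/2138 = 1.1814917 × 10^10.
Sum = 5.3890492 × 10^10.
SE = √(5.3890492 × 10^10) = 232140.

232140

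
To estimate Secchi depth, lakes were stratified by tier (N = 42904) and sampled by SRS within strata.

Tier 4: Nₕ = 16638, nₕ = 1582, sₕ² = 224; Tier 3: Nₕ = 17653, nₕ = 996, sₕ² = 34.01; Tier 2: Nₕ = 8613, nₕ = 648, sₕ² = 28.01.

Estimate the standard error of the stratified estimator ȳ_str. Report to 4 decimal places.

0.1623

Var(ȳ_str) = Σₕ Wₕ²(1 − fₕ)sₕ²/nₕ with Wₕ = Nₕ/N, N = 42904.
Tier 4: Wₕ = 0.38779601; term = 0.38779601²·(1 − 0.09508354)·224/1582 = 0.01926889.
Tier 3: Wₕ = 0.41145348; term = 0.41145348²·(1 − 0.05642100)·34.01/996 = 0.0054546518.
Tier 2: Wₕ = 0.20075051; term = 0.20075051²·(1 − 0.07523511)·28.01/648 = 0.0016109526.
Sum = 0.026334494.
SE = √(0.026334494) = 0.1623.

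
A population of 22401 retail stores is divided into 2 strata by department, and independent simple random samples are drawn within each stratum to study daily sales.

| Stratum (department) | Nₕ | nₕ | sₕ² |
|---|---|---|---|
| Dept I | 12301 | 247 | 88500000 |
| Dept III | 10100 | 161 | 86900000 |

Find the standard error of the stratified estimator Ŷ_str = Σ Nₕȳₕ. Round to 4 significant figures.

Var(Ŷ_str) = Σₕ Nₕ²(1 − fₕ)sₕ²/nₕ.
Dept I: 12301²·(1 − 247/12301)·88500000/247 = 5.3127322 × 10^13.
Dept III: 10100²·(1 − 161/10100)·86900000/161 = 5.4182366 × 10^13.
Sum = 1.0730969 × 10^14.
SE = √(1.0730969 × 10^14) = 1.036 × 10^7.

1.036 × 10^7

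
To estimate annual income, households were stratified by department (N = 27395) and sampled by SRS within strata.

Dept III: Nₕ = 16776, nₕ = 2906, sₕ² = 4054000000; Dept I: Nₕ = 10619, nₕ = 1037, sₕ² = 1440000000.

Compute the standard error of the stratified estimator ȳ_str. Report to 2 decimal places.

787.90

Var(ȳ_str) = Σₕ Wₕ²(1 − fₕ)sₕ²/nₕ with Wₕ = Nₕ/N, N = 27395.
Dept III: Wₕ = 0.61237452; term = 0.61237452²·(1 − 0.17322365)·4054000000/2906 = 432524.19.
Dept I: Wₕ = 0.38762548; term = 0.38762548²·(1 − 0.09765515)·1440000000/1037 = 188269.91.
Sum = 620794.1.
SE = √(620794.1) = 787.90.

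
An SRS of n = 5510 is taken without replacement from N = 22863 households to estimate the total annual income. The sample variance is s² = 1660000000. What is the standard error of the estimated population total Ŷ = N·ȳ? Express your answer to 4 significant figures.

Var(Ŷ) = N²·Var(ȳ) = N²·(1 − n/N)·s²/n.
f = 5510/22863 = 0.24100074; Var(ȳ) = 0.75899926·1660000000/5510 = 228664.02.
Var(Ŷ) = 22863² · 228664.02 = 1.1952652 × 10^14.
SE(Ŷ) = √(1.1952652 × 10^14) = 1.093 × 10^7.

1.093 × 10^7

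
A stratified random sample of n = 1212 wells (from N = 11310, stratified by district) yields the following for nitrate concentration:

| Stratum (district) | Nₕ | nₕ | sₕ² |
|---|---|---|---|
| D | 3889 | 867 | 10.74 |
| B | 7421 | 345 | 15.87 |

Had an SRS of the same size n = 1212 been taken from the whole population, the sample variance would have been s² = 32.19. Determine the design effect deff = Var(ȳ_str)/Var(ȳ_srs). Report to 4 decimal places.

0.8443

Var(ȳ_str) = Σ Wₕ²(1−fₕ)sₕ²/nₕ with Wₕ = Nₕ/11310:
  D: (3889/11310)²·(1−867/3889)·10.74/867 = 0.0011381313
  B: (7421/11310)²·(1−345/7421)·15.87/345 = 0.018883517
  → Var(ȳ_str) = 0.020021648.
Var(ȳ_srs) = (1 − 1212/11310)·32.19/1212 = 0.023713252.
deff = 0.020021648 / 0.023713252 = 0.8443.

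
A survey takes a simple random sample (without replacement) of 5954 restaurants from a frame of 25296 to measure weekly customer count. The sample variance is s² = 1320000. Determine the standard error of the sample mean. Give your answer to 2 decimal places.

13.02

Under SRS without replacement, Var(ȳ) = (1 − f)·s²/n with f = n/N = 5954/25296 = 0.23537318.
Var(ȳ) = (1 − 0.23537318)·1320000/5954 = 0.76462682·221.6997 = 169.51753.
SE(ȳ) = √(169.51753) = 13.02.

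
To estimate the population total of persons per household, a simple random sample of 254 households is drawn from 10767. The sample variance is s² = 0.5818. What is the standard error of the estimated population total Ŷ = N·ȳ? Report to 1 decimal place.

509.2

Var(Ŷ) = N²·Var(ȳ) = N²·(1 − n/N)·s²/n.
f = 254/10767 = 0.02359060; Var(ȳ) = 0.97640940·0.5818/254 = 0.0022365157.
Var(Ŷ) = 10767² · 0.0022365157 = 259275.44.
SE(Ŷ) = √(259275.44) = 509.2.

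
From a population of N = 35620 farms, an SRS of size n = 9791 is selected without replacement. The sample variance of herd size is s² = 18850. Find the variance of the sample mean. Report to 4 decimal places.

Under SRS without replacement, Var(ȳ) = (1 − f)·s²/n with f = n/N = 9791/35620 = 0.27487367.
Var(ȳ) = (1 − 0.27487367)·18850/9791 = 0.72512633·1.9252375 = 1.3960404.

1.3960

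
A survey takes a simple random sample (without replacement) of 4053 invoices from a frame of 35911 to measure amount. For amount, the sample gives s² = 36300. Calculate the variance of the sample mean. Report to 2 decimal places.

7.95

Under SRS without replacement, Var(ȳ) = (1 − f)·s²/n with f = n/N = 4053/35911 = 0.11286235.
Var(ȳ) = (1 − 0.11286235)·36300/4053 = 0.88713765·8.9563286 = 7.9454963.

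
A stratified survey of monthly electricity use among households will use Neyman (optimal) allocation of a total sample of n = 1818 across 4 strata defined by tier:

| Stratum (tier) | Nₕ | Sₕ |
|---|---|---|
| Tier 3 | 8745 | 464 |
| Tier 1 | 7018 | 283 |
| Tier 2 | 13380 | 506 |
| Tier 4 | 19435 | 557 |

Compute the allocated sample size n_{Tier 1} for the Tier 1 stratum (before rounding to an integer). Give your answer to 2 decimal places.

Neyman allocation: nₕ = n·NₕSₕ / Σⱼ NⱼSⱼ.
Σ NⱼSⱼ = 8745·464 + 7018·283 + 13380·506 + 19435·557 = 2.3639349 × 10^7.
n_{Tier 1} = 1818·7018·283 / (2.3639349 × 10^7) = 152.74.

152.74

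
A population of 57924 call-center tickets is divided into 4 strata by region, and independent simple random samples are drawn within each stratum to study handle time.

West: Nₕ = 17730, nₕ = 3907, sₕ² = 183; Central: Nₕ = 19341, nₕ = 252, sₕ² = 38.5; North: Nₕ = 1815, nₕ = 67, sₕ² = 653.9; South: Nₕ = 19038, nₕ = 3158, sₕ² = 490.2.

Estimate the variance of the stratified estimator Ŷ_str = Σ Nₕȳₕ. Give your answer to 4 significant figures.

Var(Ŷ_str) = Σₕ Nₕ²(1 − fₕ)sₕ²/nₕ.
West: 17730²·(1 − 3907/17730)·183/3907 = 1.1479388 × 10^7.
Central: 19341²·(1 − 252/19341)·38.5/252 = 5.6405609 × 10^7.
North: 1815²·(1 − 67/1815)·653.9/67 = 3.0963824 × 10^7.
South: 19038²·(1 − 3158/19038)·490.2/3158 = 4.6928103 × 10^7.
Sum = 1.4577692 × 10^8.

1.458 × 10^8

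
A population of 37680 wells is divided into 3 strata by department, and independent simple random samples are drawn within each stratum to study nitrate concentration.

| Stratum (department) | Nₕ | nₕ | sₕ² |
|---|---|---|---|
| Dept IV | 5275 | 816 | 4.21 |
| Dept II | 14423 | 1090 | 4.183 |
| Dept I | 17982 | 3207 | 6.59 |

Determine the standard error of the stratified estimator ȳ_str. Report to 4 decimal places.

Var(ȳ_str) = Σₕ Wₕ²(1 − fₕ)sₕ²/nₕ with Wₕ = Nₕ/N, N = 37680.
Dept IV: Wₕ = 0.13999469; term = 0.13999469²·(1 − 0.15469194)·4.21/816 = 8.5473224 × 10^-5.
Dept II: Wₕ = 0.38277601; term = 0.38277601²·(1 − 0.07557374)·4.183/1090 = 5.1978418 × 10^-4.
Dept I: Wₕ = 0.47722930; term = 0.47722930²·(1 − 0.17834501)·6.59/3207 = 3.8452993 × 10^-4.
Sum = 9.8978733 × 10^-4.
SE = √(9.8978733 × 10^-4) = 0.0315.

0.0315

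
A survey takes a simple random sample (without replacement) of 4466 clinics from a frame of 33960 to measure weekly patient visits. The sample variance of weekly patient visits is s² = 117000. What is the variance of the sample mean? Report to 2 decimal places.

Under SRS without replacement, Var(ȳ) = (1 − f)·s²/n with f = n/N = 4466/33960 = 0.13150766.
Var(ȳ) = (1 − 0.13150766)·117000/4466 = 0.86849234·26.19794 = 22.75271.

22.75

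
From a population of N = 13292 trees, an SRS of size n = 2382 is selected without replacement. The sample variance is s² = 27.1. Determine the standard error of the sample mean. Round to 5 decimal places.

0.09663

Under SRS without replacement, Var(ȳ) = (1 − f)·s²/n with f = n/N = 2382/13292 = 0.17920554.
Var(ȳ) = (1 − 0.17920554)·27.1/2382 = 0.82079446·0.011376994 = 0.0093381738.
SE(ȳ) = √(0.0093381738) = 0.09663.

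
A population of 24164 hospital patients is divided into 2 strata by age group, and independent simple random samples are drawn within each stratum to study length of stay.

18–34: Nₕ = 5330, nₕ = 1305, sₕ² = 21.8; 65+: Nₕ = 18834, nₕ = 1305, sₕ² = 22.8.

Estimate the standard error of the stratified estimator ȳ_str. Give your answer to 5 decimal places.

0.10243

Var(ȳ_str) = Σₕ Wₕ²(1 − fₕ)sₕ²/nₕ with Wₕ = Nₕ/N, N = 24164.
18–34: Wₕ = 0.22057606; term = 0.22057606²·(1 − 0.24484053)·21.8/1305 = 6.1376401 × 10^-4.
65+: Wₕ = 0.77942394; term = 0.77942394²·(1 − 0.06928958)·22.8/1305 = 0.009878395.
Sum = 0.010492159.
SE = √(0.010492159) = 0.10243.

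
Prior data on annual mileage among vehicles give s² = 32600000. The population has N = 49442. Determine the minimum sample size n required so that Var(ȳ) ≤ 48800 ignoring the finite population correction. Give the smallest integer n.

669

Without fpc, n₀ = s²/D = 32600000/48800 = 668.0328.
Rounding up, n = 669.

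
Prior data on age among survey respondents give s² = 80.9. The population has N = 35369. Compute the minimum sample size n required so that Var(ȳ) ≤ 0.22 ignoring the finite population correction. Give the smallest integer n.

368

Without fpc, n₀ = s²/D = 80.9/0.22 = 367.7273.
Rounding up, n = 368.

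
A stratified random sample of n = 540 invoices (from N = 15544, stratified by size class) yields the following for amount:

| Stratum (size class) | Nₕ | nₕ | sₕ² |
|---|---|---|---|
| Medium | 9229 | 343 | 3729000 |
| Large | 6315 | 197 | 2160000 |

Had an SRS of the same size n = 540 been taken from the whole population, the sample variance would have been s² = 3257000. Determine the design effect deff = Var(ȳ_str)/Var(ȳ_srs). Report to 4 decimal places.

0.9350

Var(ȳ_str) = Σ Wₕ²(1−fₕ)sₕ²/nₕ with Wₕ = Nₕ/15544:
  Medium: (9229/15544)²·(1−343/9229)·3729000/343 = 3690.0618
  Large: (6315/15544)²·(1−197/6315)·2160000/197 = 1753.2538
  → Var(ȳ_str) = 5443.3156.
Var(ȳ_srs) = (1 − 540/15544)·3257000/540 = 5821.9473.
deff = 5443.3156 / 5821.9473 = 0.9350.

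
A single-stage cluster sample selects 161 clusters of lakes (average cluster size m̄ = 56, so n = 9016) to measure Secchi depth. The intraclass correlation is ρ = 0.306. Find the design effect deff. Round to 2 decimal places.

deff = 1 + (56 − 1)·0.306 = 1 + 16.83 = 17.83.

17.83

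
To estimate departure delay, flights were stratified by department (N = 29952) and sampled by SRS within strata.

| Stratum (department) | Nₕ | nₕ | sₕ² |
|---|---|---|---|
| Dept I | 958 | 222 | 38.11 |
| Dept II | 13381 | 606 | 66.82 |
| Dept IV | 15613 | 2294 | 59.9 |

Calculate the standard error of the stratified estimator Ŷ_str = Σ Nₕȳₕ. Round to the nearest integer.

Var(Ŷ_str) = Σₕ Nₕ²(1 − fₕ)sₕ²/nₕ.
Dept I: 958²·(1 − 222/958)·38.11/222 = 121040.11.
Dept II: 13381²·(1 − 606/13381)·66.82/606 = 1.8848784 × 10^7.
Dept IV: 15613²·(1 − 2294/15613)·59.9/2294 = 5.4298944 × 10^6.
Sum = 2.4399719 × 10^7.
SE = √(2.4399719 × 10^7) = 4940.

4940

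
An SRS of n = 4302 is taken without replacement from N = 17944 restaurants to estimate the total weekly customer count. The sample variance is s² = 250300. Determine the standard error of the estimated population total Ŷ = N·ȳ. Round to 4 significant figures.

Var(Ŷ) = N²·Var(ȳ) = N²·(1 − n/N)·s²/n.
f = 4302/17944 = 0.23974588; Var(ȳ) = 0.76025412·250300/4302 = 44.233289.
Var(Ŷ) = 17944² · 44.233289 = 1.424255 × 10^10.
SE(Ŷ) = √(1.424255 × 10^10) = 119300.

119300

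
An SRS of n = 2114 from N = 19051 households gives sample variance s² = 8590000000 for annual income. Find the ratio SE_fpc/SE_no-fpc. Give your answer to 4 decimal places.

f = n/N = 2114/19051 = 0.11096530.
SE_no-fpc = √(s²/n) = 2015.7844; SE_fpc = √((1−f)s²/n) = 1900.6557.
Ratio = √(1−f) = 0.94288636.

0.9429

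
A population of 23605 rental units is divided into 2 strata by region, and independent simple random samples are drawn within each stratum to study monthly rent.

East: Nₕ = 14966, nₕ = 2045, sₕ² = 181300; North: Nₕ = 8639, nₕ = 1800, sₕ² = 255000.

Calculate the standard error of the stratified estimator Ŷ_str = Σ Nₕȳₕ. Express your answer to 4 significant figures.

Var(Ŷ_str) = Σₕ Nₕ²(1 − fₕ)sₕ²/nₕ.
East: 14966²·(1 − 2045/14966)·181300/2045 = 1.7143771 × 10^10.
North: 8639²·(1 − 1800/8639)·255000/1800 = 8.3699671 × 10^9.
Sum = 2.5513738 × 10^10.
SE = √(2.5513738 × 10^10) = 159700.

159700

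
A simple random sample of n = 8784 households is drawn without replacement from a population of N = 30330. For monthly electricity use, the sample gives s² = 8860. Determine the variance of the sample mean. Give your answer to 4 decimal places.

0.7165

Under SRS without replacement, Var(ȳ) = (1 − f)·s²/n with f = n/N = 8784/30330 = 0.28961424.
Var(ȳ) = (1 − 0.28961424)·8860/8784 = 0.71038576·1.0086521 = 0.71653208.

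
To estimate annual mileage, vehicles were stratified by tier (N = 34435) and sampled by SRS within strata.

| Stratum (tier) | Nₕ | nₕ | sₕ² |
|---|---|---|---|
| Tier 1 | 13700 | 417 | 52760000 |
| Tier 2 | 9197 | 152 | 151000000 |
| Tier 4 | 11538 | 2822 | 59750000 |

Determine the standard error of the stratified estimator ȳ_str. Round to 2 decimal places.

Var(ȳ_str) = Σₕ Wₕ²(1 − fₕ)sₕ²/nₕ with Wₕ = Nₕ/N, N = 34435.
Tier 1: Wₕ = 0.39785102; term = 0.39785102²·(1 − 0.03043796)·52760000/417 = 19417.142.
Tier 2: Wₕ = 0.26708291; term = 0.26708291²·(1 − 0.01652713)·151000000/152 = 69692.805.
Tier 4: Wₕ = 0.33506607; term = 0.33506607²·(1 − 0.24458312)·59750000/2822 = 1795.6781.
Sum = 90905.625.
SE = √(90905.625) = 301.51.

301.51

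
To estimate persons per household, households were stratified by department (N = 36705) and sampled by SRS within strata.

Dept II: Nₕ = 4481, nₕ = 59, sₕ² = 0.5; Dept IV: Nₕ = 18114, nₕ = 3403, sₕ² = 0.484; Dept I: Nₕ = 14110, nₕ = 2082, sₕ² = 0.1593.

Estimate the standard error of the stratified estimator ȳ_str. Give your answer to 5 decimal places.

0.01274

Var(ȳ_str) = Σₕ Wₕ²(1 − fₕ)sₕ²/nₕ with Wₕ = Nₕ/N, N = 36705.
Dept II: Wₕ = 0.12208146; term = 0.12208146²·(1 − 0.01316670)·0.5/59 = 1.2464108 × 10^-4.
Dept IV: Wₕ = 0.49350225; term = 0.49350225²·(1 − 0.18786574)·0.484/3403 = 2.8131281 × 10^-5.
Dept I: Wₕ = 0.38441629; term = 0.38441629²·(1 − 0.14755493)·0.1593/2082 = 9.6384018 × 10^-6.
Sum = 1.6241076 × 10^-4.
SE = √(1.6241076 × 10^-4) = 0.01274.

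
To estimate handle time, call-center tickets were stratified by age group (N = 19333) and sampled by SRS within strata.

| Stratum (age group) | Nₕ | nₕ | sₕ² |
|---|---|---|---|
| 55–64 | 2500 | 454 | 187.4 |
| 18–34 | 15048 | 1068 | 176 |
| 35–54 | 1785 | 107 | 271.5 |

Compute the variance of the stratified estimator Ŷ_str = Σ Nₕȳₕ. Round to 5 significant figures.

Var(Ŷ_str) = Σₕ Nₕ²(1 − fₕ)sₕ²/nₕ.
55–64: 2500²·(1 − 454/2500)·187.4/454 = 2.1113458 × 10^6.
18–34: 15048²·(1 − 1068/15048)·176/1068 = 3.4667887 × 10^7.
35–54: 1785²·(1 − 107/1785)·271.5/107 = 7.6000462 × 10^6.
Sum = 4.4379279 × 10^7.

4.4379 × 10^7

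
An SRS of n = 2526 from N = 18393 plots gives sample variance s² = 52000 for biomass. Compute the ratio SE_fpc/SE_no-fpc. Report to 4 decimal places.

0.9288

f = n/N = 2526/18393 = 0.13733486.
SE_no-fpc = √(s²/n) = 4.5371694; SE_fpc = √((1−f)s²/n) = 4.2141125.
Ratio = √(1−f) = 0.92879769.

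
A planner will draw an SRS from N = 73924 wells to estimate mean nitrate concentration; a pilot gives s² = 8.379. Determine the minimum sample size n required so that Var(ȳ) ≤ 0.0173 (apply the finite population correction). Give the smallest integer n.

482

Without fpc, n₀ = s²/D = 8.379/0.0173 = 484.3353.
With fpc, (1 − n/N)·s²/n ≤ D requires n ≥ n₀/(1 + n₀/N) = 484.3353/(1 + 484.3353/73924) = 481.1827.
Rounding up, n = 482.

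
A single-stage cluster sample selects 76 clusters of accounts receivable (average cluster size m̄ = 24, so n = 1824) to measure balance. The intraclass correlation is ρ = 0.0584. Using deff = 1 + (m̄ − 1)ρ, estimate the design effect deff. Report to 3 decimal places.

2.343

deff = 1 + (24 − 1)·0.0584 = 1 + 1.3432 = 2.3432.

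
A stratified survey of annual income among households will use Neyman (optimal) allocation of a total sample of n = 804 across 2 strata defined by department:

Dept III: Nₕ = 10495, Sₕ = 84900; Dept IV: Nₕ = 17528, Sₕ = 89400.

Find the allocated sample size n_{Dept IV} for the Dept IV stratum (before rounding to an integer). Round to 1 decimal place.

Neyman allocation: nₕ = n·NₕSₕ / Σⱼ NⱼSⱼ.
Σ NⱼSⱼ = 10495·84900 + 17528·89400 = 2.4580287 × 10^9.
n_{Dept IV} = 804·17528·89400 / (2.4580287 × 10^9) = 512.6.

512.6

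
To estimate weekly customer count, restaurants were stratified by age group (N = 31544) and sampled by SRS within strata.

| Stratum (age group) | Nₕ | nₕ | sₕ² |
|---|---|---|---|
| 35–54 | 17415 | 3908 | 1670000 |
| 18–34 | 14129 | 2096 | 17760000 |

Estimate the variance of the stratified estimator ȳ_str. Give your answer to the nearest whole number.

Var(ȳ_str) = Σₕ Wₕ²(1 − fₕ)sₕ²/nₕ with Wₕ = Nₕ/N, N = 31544.
35–54: Wₕ = 0.55208598; term = 0.55208598²·(1 − 0.22440425)·1670000/3908 = 101.02079.
18–34: Wₕ = 0.44791402; term = 0.44791402²·(1 − 0.14834737)·17760000/2096 = 1447.7831.
Sum = 1548.8039.

1549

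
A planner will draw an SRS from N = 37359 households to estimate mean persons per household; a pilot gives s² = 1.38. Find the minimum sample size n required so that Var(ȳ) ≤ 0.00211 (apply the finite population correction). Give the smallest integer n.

643

Without fpc, n₀ = s²/D = 1.38/0.00211 = 654.0284.
With fpc, (1 − n/N)·s²/n ≤ D requires n ≥ n₀/(1 + n₀/N) = 654.0284/(1 + 654.0284/37359) = 642.7756.
Rounding up, n = 643.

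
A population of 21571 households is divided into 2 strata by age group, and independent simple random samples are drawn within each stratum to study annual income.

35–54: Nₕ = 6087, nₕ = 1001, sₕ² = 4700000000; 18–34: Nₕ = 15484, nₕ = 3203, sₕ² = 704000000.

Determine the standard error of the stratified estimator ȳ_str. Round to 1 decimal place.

Var(ȳ_str) = Σₕ Wₕ²(1 − fₕ)sₕ²/nₕ with Wₕ = Nₕ/N, N = 21571.
35–54: Wₕ = 0.28218441; term = 0.28218441²·(1 − 0.16444883)·4700000000/1001 = 312394.14.
18–34: Wₕ = 0.71781559; term = 0.71781559²·(1 − 0.20685869)·704000000/3203 = 89823.931.
Sum = 402218.07.
SE = √(402218.07) = 634.2.

634.2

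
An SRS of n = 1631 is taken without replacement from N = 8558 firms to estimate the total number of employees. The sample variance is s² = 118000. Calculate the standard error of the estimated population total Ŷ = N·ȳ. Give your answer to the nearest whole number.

Var(Ŷ) = N²·Var(ȳ) = N²·(1 − n/N)·s²/n.
f = 1631/8558 = 0.19058191; Var(ȳ) = 0.80941809·118000/1631 = 58.559984.
Var(Ŷ) = 8558² · 58.559984 = 4.288896 × 10^9.
SE(Ŷ) = √(4.288896 × 10^9) = 65490.

65490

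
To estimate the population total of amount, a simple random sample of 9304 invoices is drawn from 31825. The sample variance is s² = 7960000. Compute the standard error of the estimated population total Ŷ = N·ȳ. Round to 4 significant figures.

Var(Ŷ) = N²·Var(ȳ) = N²·(1 − n/N)·s²/n.
f = 9304/31825 = 0.29234878; Var(ȳ) = 0.70765122·7960000/9304 = 605.42817.
Var(Ŷ) = 31825² · 605.42817 = 6.1319619 × 10^11.
SE(Ŷ) = √(6.1319619 × 10^11) = 783100.

783100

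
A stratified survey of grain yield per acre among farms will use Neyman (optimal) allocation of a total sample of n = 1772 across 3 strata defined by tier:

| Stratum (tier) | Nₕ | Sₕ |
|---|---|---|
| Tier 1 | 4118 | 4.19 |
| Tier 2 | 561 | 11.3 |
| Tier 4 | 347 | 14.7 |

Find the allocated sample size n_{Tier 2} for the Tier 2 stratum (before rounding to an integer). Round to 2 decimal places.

391.48

Neyman allocation: nₕ = n·NₕSₕ / Σⱼ NⱼSⱼ.
Σ NⱼSⱼ = 4118·4.19 + 561·11.3 + 347·14.7 = 28694.62.
n_{Tier 2} = 1772·561·11.3 / 28694.62 = 391.48.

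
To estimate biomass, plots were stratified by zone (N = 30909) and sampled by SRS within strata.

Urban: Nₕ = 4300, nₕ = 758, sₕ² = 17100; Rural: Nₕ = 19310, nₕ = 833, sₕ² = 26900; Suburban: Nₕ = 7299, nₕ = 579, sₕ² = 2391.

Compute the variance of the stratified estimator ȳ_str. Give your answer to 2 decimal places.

12.63

Var(ȳ_str) = Σₕ Wₕ²(1 − fₕ)sₕ²/nₕ with Wₕ = Nₕ/N, N = 30909.
Urban: Wₕ = 0.13911806; term = 0.13911806²·(1 − 0.17627907)·17100/758 = 0.35964498.
Rural: Wₕ = 0.62473713; term = 0.62473713²·(1 − 0.04313827)·26900/833 = 12.060105.
Suburban: Wₕ = 0.23614481; term = 0.23614481²·(1 − 0.07932594)·2391/579 = 0.21201361.
Sum = 12.631764.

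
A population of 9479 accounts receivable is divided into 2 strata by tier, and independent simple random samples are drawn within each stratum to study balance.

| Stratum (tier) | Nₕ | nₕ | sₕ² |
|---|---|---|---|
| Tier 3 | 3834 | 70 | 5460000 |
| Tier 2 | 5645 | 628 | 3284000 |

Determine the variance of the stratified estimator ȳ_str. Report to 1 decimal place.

Var(ȳ_str) = Σₕ Wₕ²(1 − fₕ)sₕ²/nₕ with Wₕ = Nₕ/N, N = 9479.
Tier 3: Wₕ = 0.40447305; term = 0.40447305²·(1 − 0.01825769)·5460000/70 = 12527.698.
Tier 2: Wₕ = 0.59552695; term = 0.59552695²·(1 − 0.11124889)·3284000/628 = 1648.263.
Sum = 14175.961.

14176.0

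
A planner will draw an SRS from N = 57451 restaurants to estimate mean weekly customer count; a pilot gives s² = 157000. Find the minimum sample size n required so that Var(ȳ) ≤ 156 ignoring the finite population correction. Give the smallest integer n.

Without fpc, n₀ = s²/D = 157000/156 = 1006.4103.
Rounding up, n = 1007.

1007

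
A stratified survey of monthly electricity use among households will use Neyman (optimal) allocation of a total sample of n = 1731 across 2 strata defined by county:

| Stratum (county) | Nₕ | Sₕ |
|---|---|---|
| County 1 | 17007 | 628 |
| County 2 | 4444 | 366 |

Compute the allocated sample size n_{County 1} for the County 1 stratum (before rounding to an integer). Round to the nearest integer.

1502

Neyman allocation: nₕ = n·NₕSₕ / Σⱼ NⱼSⱼ.
Σ NⱼSⱼ = 17007·628 + 4444·366 = 1.23069 × 10^7.
n_{County 1} = 1731·17007·628 / (1.23069 × 10^7) = 1502.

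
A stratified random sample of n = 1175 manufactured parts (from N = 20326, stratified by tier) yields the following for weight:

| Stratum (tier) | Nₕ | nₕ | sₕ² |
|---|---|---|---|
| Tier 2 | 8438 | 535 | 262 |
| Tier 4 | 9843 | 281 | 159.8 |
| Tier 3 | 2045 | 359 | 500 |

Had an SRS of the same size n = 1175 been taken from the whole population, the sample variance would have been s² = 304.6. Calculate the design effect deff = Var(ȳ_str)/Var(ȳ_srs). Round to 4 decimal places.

Var(ȳ_str) = Σ Wₕ²(1−fₕ)sₕ²/nₕ with Wₕ = Nₕ/20326:
  Tier 2: (8438/20326)²·(1−535/8438)·262/535 = 0.079045139
  Tier 4: (9843/20326)²·(1−281/9843)·159.8/281 = 0.12955162
  Tier 3: (2045/20326)²·(1−359/2045)·500/359 = 0.011623117
  → Var(ȳ_str) = 0.22021988.
Var(ȳ_srs) = (1 − 1175/20326)·304.6/1175 = 0.24424831.
deff = 0.22021988 / 0.24424831 = 0.9016.

0.9016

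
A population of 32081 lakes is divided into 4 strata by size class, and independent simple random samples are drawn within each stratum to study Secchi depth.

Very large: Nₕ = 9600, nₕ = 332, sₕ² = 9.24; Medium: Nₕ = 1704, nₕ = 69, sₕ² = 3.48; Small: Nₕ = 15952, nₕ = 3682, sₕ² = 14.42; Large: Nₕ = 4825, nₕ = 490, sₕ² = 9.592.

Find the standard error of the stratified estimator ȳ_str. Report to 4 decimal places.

Var(ȳ_str) = Σₕ Wₕ²(1 − fₕ)sₕ²/nₕ with Wₕ = Nₕ/N, N = 32081.
Very large: Wₕ = 0.29924254; term = 0.29924254²·(1 − 0.03458333)·9.24/332 = 0.0024059985.
Medium: Wₕ = 0.05311555; term = 0.05311555²·(1 − 0.04049296)·3.48/69 = 1.3652799 × 10^-4.
Small: Wₕ = 0.49724136; term = 0.49724136²·(1 − 0.23081745)·14.42/3682 = 7.4480981 × 10^-4.
Large: Wₕ = 0.15040055; term = 0.15040055²·(1 − 0.10155440)·9.592/490 = 3.9783567 × 10^-4.
Sum = 0.003685172.
SE = √(0.003685172) = 0.0607.

0.0607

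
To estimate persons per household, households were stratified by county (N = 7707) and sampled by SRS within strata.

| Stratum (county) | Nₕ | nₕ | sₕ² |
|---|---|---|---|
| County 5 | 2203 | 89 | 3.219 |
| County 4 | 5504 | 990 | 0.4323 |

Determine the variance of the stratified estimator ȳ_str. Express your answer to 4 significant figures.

0.003018

Var(ȳ_str) = Σₕ Wₕ²(1 − fₕ)sₕ²/nₕ with Wₕ = Nₕ/N, N = 7707.
County 5: Wₕ = 0.28584404; term = 0.28584404²·(1 − 0.04039946)·3.219/89 = 0.002835827.
County 4: Wₕ = 0.71415596; term = 0.71415596²·(1 − 0.17986919)·0.4323/990 = 1.8264984 × 10^-4.
Sum = 0.0030184768.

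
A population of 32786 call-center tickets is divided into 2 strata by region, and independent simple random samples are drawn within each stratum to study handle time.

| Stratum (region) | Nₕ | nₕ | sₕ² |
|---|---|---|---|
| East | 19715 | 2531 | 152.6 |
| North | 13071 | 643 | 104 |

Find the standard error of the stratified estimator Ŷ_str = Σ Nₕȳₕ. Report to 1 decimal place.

6833.8

Var(Ŷ_str) = Σₕ Nₕ²(1 − fₕ)sₕ²/nₕ.
East: 19715²·(1 − 2531/19715)·152.6/2531 = 2.0426005 × 10^7.
North: 13071²·(1 − 643/13071)·104/643 = 2.6274377 × 10^7.
Sum = 4.6700382 × 10^7.
SE = √(4.6700382 × 10^7) = 6833.8.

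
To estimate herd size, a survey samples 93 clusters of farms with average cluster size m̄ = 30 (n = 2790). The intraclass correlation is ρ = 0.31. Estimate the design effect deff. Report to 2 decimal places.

9.99

deff = 1 + (30 − 1)·0.31 = 1 + 8.99 = 9.99.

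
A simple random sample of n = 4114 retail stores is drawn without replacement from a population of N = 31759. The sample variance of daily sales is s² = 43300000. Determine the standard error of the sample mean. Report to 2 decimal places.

95.72

Under SRS without replacement, Var(ȳ) = (1 − f)·s²/n with f = n/N = 4114/31759 = 0.12953808.
Var(ȳ) = (1 − 0.12953808)·43300000/4114 = 0.87046192·10525.036 = 9161.6434.
SE(ȳ) = √(9161.6434) = 95.72.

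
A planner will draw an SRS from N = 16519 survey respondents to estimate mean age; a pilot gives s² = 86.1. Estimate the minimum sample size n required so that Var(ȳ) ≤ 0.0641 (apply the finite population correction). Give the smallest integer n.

1243

Without fpc, n₀ = s²/D = 86.1/0.0641 = 1343.2137.
With fpc, (1 − n/N)·s²/n ≤ D requires n ≥ n₀/(1 + n₀/N) = 1343.2137/(1 + 1343.2137/16519) = 1242.2059.
Rounding up, n = 1243.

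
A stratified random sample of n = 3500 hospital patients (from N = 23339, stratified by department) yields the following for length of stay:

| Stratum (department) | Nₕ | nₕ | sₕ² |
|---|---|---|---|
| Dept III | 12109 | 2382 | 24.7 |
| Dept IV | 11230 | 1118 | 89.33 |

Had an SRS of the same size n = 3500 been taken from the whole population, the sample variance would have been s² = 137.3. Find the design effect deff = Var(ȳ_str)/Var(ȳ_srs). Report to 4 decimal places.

0.5668

Var(ȳ_str) = Σ Wₕ²(1−fₕ)sₕ²/nₕ with Wₕ = Nₕ/23339:
  Dept III: (12109/23339)²·(1−2382/12109)·24.7/2382 = 0.0022422184
  Dept IV: (11230/23339)²·(1−1118/11230)·89.33/1118 = 0.016657425
  → Var(ȳ_str) = 0.018899643.
Var(ȳ_srs) = (1 − 3500/23339)·137.3/3500 = 0.033345714.
deff = 0.018899643 / 0.033345714 = 0.5668.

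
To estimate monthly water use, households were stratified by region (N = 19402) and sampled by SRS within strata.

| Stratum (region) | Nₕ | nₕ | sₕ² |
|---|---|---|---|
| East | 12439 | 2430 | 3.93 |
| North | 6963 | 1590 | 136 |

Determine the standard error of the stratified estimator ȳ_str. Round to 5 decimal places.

0.09506

Var(ȳ_str) = Σₕ Wₕ²(1 − fₕ)sₕ²/nₕ with Wₕ = Nₕ/N, N = 19402.
East: Wₕ = 0.64111947; term = 0.64111947²·(1 − 0.19535332)·3.93/2430 = 5.348961 × 10^-4.
North: Wₕ = 0.35888053; term = 0.35888053²·(1 − 0.22834985)·136/1590 = 0.0085008435.
Sum = 0.0090357396.
SE = √(0.0090357396) = 0.09506.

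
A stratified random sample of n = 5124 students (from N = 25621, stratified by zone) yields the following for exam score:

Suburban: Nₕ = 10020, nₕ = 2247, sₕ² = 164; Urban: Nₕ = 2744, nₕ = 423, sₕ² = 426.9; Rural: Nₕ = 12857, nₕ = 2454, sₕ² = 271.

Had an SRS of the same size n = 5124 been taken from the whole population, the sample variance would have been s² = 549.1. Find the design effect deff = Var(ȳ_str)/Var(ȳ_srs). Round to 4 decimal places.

0.4777

Var(ȳ_str) = Σ Wₕ²(1−fₕ)sₕ²/nₕ with Wₕ = Nₕ/25621:
  Suburban: (10020/25621)²·(1−2247/10020)·164/2247 = 0.0086597432
  Urban: (2744/25621)²·(1−423/2744)·426.9/423 = 0.0097915824
  Rural: (12857/25621)²·(1−2454/12857)·271/2454 = 0.022500948
  → Var(ȳ_str) = 0.040952274.
Var(ȳ_srs) = (1 − 5124/25621)·549.1/5124 = 0.085730735.
deff = 0.040952274 / 0.085730735 = 0.4777.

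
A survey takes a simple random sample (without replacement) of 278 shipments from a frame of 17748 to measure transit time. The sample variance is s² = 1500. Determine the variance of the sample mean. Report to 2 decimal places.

Under SRS without replacement, Var(ȳ) = (1 − f)·s²/n with f = n/N = 278/17748 = 0.01566374.
Var(ȳ) = (1 − 0.01566374)·1500/278 = 0.98433626·5.3956835 = 5.3111669.

5.31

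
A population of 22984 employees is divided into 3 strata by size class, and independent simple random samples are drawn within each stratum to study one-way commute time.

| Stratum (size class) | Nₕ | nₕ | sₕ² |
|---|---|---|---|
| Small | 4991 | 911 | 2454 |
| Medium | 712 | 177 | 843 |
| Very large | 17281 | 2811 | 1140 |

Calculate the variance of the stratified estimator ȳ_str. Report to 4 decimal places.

0.2992

Var(ȳ_str) = Σₕ Wₕ²(1 − fₕ)sₕ²/nₕ with Wₕ = Nₕ/N, N = 22984.
Small: Wₕ = 0.21715106; term = 0.21715106²·(1 − 0.18252855)·2454/911 = 0.10383713.
Medium: Wₕ = 0.03097807; term = 0.03097807²·(1 − 0.24859551)·843/177 = 0.0034342892.
Very large: Wₕ = 0.75187087; term = 0.75187087²·(1 − 0.16266420)·1140/2811 = 0.19196859.
Sum = 0.29924001.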